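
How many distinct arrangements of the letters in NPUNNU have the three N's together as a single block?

12

Treat the 3 copies of N as a single block. The multiset to arrange is then {NNN, P, U, U}, 4 items in all.
That gives (4)!/(2!) = 12 arrangements.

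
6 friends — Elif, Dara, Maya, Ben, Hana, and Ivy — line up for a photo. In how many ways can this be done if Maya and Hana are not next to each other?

480

Of the 6! = 720 arrangements, those with Maya and Hana adjacent number 2 × 5! = 240 (treat the pair as a block with 2 internal orders).
So 720 − 240 = 480 arrangements keep them apart.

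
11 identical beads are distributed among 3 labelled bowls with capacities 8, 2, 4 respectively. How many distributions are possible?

Without the upper bounds there are C(13,2) = 78 ways to split 11 among 3 bowls.
Subtract solutions that violate a single cap (substitute x_i' = x_i − (cap_i+1)): x_1 ≥ 9 gives C(4,2) = 6; x_2 ≥ 3 gives C(10,2) = 45; x_3 ≥ 5 gives C(8,2) = 28. Together 79.
Add back pairs where two caps are both exceeded: 0 + 0 + 10 = 10.
By inclusion–exclusion the count is 78 − 79 + 10 = 9.

9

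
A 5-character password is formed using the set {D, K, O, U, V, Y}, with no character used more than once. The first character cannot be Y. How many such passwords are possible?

600

The first character has 6−1 = 5 choices (anything except Y).
The remaining 4 characters are filled from the other 5 symbols without repetition: 5 × 4 × 3 × 2 = 120.
Total: 5 × 120 = 600.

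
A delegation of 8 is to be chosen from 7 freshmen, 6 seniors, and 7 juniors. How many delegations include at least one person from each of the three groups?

120393

With no constraint there are C(20,8) = 125970 possible selections.
Selections missing a whole group: no freshmen → C(13,8) = 1287; no seniors → C(14,8) = 3003; no juniors → C(13,8) = 1287.
Add back selections omitting two groups (i.e. drawn from a single group): C(7,8) + C(6,8) + C(7,8) = 0.
By inclusion–exclusion: 125970 − 5577 + 0 = 120393.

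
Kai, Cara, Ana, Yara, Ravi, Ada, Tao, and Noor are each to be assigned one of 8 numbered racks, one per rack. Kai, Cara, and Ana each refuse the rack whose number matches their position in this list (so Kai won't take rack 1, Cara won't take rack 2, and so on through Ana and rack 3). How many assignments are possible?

Let Aᵢ (for i ∈ {1, 2, 3}) be the placements that put person i in their forbidden rack. Any j of these fix j positions, leaving (8−j)! ways to fill the rest, and there are C(3,j) ways to pick which j.
By inclusion–exclusion, the number of valid placements is Σ_{j=0}^{3} (−1)^j C(3,j)·(8−j)!.
Computing: 40320 − 15120 + 2160 − 120 = 27240.

27240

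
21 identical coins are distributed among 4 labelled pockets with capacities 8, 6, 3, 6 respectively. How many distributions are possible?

10

Without the upper bounds there are C(24,3) = 2024 ways to split 21 among 4 pockets.
Subtract solutions that violate a single cap (substitute x_i' = x_i − (cap_i+1)): x_1 ≥ 9 gives C(15,3) = 455; x_2 ≥ 7 gives C(17,3) = 680; x_3 ≥ 4 gives C(20,3) = 1140; x_4 ≥ 7 gives C(17,3) = 680. Together 2955.
Add back pairs where two caps are both exceeded: 56 + 165 + 56 + 286 + 120 + 286 = 969.
Subtract triples: 4 + 0 + 4 + 20 = 28.
By inclusion–exclusion the count is 2024 − 2955 + 969 − 28 = 10.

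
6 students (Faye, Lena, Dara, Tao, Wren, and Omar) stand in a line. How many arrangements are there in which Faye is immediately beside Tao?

Glue Faye and Tao into one block (2 internal orders), leaving 5 units to arrange in a row.
That gives 2 × 5! = 2 × 120 = 240.

240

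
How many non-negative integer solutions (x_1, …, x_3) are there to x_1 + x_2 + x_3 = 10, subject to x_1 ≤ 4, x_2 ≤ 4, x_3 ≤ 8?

Ignoring the caps, the number of non-negative solutions to x_1+…+x_3 = 10 is C(12,2) = 66.
Subtract solutions that violate a single cap (substitute x_i' = x_i − (cap_i+1)): x_1 ≥ 5 gives C(7,2) = 21; x_2 ≥ 5 gives C(7,2) = 21; x_3 ≥ 9 gives C(3,2) = 3. Together 45.
Add back pairs where two caps are both exceeded: 1 + 0 + 0 = 1.
By inclusion–exclusion the count is 66 − 45 + 1 = 22.

22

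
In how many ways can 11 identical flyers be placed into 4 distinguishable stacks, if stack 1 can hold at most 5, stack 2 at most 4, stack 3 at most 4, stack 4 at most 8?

By stars and bars, unrestricted non-negative solutions to x_1+…+x_4 = 11 number C(11+3,3) = 364.
Subtract solutions that violate a single cap (substitute x_i' = x_i − (cap_i+1)): x_1 ≥ 6 gives C(8,3) = 56; x_2 ≥ 5 gives C(9,3) = 84; x_3 ≥ 5 gives C(9,3) = 84; x_4 ≥ 9 gives C(5,3) = 10. Together 234.
Add back pairs where two caps are both exceeded: 1 + 1 + 0 + 4 + 0 + 0 = 6.
By inclusion–exclusion the count is 364 − 234 + 6 = 136.

136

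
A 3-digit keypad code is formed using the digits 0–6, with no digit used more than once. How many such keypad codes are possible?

Choose and order 3 of the 7 symbols: the first digit has 7 options, the next 6, then 5.
That product is 7 × 6 × 5 = 210.

210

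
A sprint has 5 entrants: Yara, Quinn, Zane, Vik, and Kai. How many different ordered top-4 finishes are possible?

120

There are 5 choices for 1st place, 4 for 2nd, and so on down to 2 for position 4.
That gives 5 × 4 × 3 × 2 = 120.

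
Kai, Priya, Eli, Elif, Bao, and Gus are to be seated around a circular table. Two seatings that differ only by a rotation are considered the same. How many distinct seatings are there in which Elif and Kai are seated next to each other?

48

Treat {Elif, Kai} as one unit (2 internal orders) and seat the resulting 5 units around the table: (4)! circular arrangements.
So 2 × (4)! = 2 × 24 = 48.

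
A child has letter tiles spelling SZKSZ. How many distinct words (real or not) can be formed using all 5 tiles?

30

Letter multiplicities in SZKSZ: K×1, S×2, Z×2.
Dividing 5! = 120 by 2!·2! = 4 for the repeated letters gives 30.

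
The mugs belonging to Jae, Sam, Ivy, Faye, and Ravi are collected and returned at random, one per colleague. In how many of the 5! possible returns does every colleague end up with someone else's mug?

Count assignments avoiding every fixed point. For any j of the 5 colleagues fixed to their own mug, the other 5−j can be arranged in (5−j)! ways.
By inclusion–exclusion this is Σ_{j=0}^{5} (−1)^j C(5,j)·(5−j)!.
Computing: 120 − 120 + 60 − 20 + 5 − 1 = 44.

44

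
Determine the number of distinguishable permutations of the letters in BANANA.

Letter multiplicities in BANANA: A×3, B×1, N×2.
So there are 6! / (3!·2!) = 60 distinguishable arrangements.

60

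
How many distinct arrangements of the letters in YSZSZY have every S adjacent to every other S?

30

Treat the 2 copies of S as a single block. The multiset to arrange is then {SS, Y, Y, Z, Z}, 5 items in all.
That gives (5)!/(2!·2!) = 30 arrangements.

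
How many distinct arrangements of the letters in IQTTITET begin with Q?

105

With the first slot taken by Q, it remains to arrange the other 7 letters (ITTITET).
Those 7 letters have I appearing twice and T appearing 4 times, giving (7)!/(4!·2!) = 105.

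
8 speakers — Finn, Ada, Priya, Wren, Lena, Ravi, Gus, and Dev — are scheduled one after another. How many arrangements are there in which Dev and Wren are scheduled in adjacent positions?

10080

Glue Dev and Wren into one block (2 internal orders), leaving 7 units to arrange in a row.
So the count is 2·(7)! = 10080.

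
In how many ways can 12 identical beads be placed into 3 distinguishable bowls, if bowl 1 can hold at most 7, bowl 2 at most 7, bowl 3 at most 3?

Ignoring the caps, the number of non-negative solutions to x_1+…+x_3 = 12 is C(14,2) = 91.
Subtract solutions that violate a single cap (substitute x_i' = x_i − (cap_i+1)): x_1 ≥ 8 gives C(6,2) = 15; x_2 ≥ 8 gives C(6,2) = 15; x_3 ≥ 4 gives C(10,2) = 45. Together 75.
Add back pairs where two caps are both exceeded: 0 + 1 + 1 = 2.
By inclusion–exclusion the count is 91 − 75 + 2 = 18.

18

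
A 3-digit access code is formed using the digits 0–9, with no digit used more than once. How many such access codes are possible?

720

Choose and order 3 of the 10 symbols: the first digit has 10 options, the next 9, then 8.
That product is 10 × 9 × 8 = 720.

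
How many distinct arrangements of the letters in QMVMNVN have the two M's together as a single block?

Treat the 2 copies of M as a single block. The multiset to arrange is then {MM, N, N, Q, V, V}, 6 items in all.
That gives (6)!/(2!·2!) = 180 arrangements.

180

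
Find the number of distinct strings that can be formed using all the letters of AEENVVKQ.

Letter multiplicities in AEENVVKQ: A×1, E×2, K×1, N×1, Q×1, V×2.
Dividing 8! = 40320 by 2!·2! = 4 for the repeated letters gives 10080.

10080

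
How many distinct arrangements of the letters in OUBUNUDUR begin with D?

1680

Fix D in the first position and arrange the remaining 8 letters.
Those 8 letters have U appearing 4 times, giving (8)!/(4!) = 1680.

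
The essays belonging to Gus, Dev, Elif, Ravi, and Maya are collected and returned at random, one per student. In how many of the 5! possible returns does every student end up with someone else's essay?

44

Let Aᵢ be the assignments in which student i gets their own essay. We want the size of the complement of A₁∪…∪A_5.
By inclusion–exclusion this is Σ_{j=0}^{5} (−1)^j C(5,j)·(5−j)!.
Computing: 120 − 120 + 60 − 20 + 5 − 1 = 44.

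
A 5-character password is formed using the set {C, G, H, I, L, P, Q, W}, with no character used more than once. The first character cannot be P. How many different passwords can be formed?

The first character has 8−1 = 7 choices (anything except P).
The remaining 4 characters are filled from the other 7 symbols without repetition: 7 × 6 × 5 × 4 = 840.
Total: 7 × 840 = 5880.

5880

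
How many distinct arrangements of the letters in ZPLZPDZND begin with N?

With the first slot taken by N, it remains to arrange the other 8 letters (ZPLZPDZD).
Those 8 letters have D appearing twice, P appearing twice, and Z appearing 3 times, giving (8)!/(3!·2!·2!) = 1680.

1680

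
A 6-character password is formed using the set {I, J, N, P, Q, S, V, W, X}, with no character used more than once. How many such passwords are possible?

60480

With no repetition, fill the 6 characters in order: 9 choices, then 8, down to 4.
9 × 8 × 7 × 6 × 5 × 4 = 60480.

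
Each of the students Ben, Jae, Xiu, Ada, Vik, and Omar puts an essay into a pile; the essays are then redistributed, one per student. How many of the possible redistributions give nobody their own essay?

265

Let Aᵢ be the assignments in which student i gets their own essay. We want the size of the complement of A₁∪…∪A_6.
By inclusion–exclusion this is Σ_{j=0}^{6} (−1)^j C(6,j)·(6−j)!.
Computing: 720 − 720 + 360 − 120 + 30 − 6 + 1 = 265.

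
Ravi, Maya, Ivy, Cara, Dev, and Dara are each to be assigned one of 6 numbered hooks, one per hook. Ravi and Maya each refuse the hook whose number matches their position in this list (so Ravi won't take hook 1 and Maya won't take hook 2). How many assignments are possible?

Let Aᵢ (for i ∈ {1, 2}) be the placements that put person i in their forbidden hook. Any j of these fix j positions, leaving (6−j)! ways to fill the rest, and there are C(2,j) ways to pick which j.
By inclusion–exclusion, the number of valid placements is Σ_{j=0}^{2} (−1)^j C(2,j)·(6−j)!.
Computing: 720 − 240 + 24 = 504.

504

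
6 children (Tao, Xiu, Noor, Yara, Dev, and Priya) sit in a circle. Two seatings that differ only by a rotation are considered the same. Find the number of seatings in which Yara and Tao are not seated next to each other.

Without the restriction there are (5)! = 120 seatings.
Those with Yara next to Tao: fuse the pair into one unit and seat 5 units around a circle — 2·(4)! = 48.
Subtracting, 120 − 48 = 72.

72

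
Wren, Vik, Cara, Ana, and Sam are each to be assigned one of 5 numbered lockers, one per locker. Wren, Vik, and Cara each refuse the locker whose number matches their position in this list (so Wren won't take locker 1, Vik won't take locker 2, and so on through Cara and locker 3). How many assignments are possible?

Let Aᵢ (for i ∈ {1, 2, 3}) be the placements that put person i in their forbidden locker. Any j of these fix j positions, leaving (5−j)! ways to fill the rest, and there are C(3,j) ways to pick which j.
By inclusion–exclusion, the number of valid placements is Σ_{j=0}^{3} (−1)^j C(3,j)·(5−j)!.
Computing: 120 − 72 + 18 − 2 = 64.

64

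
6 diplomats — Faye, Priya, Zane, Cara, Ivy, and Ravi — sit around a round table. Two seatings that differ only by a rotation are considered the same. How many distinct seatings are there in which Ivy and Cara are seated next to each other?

48

Glue Ivy and Cara into a block (2 internal orders). Seating 5 units around a circle gives (4)! arrangements.
So 2 × (4)! = 2 × 24 = 48.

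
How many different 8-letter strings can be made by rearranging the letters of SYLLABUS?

10080

SYLLABUS has 8 letters with L appearing twice and S appearing twice.
Dividing 8! = 40320 by 2!·2! = 4 for the repeated letters gives 10080.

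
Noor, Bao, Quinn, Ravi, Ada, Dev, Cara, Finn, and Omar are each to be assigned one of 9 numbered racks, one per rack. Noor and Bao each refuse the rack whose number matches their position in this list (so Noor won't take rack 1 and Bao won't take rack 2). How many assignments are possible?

287280

Let Aᵢ (for i ∈ {1, 2}) be the placements that put person i in their forbidden rack. Any j of these fix j positions, leaving (9−j)! ways to fill the rest, and there are C(2,j) ways to pick which j.
By inclusion–exclusion, the number of valid placements is Σ_{j=0}^{2} (−1)^j C(2,j)·(9−j)!.
Computing: 362880 − 80640 + 5040 = 287280.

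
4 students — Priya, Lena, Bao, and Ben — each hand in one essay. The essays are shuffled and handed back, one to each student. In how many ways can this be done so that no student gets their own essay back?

Count assignments avoiding every fixed point. For any j of the 4 students fixed to their own essay, the other 4−j can be arranged in (4−j)! ways.
By inclusion–exclusion this is Σ_{j=0}^{4} (−1)^j C(4,j)·(4−j)!.
Computing: 24 − 24 + 12 − 4 + 1 = 9.

9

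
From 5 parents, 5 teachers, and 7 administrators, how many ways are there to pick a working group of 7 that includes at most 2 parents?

13332

Split by how many parents are chosen (0 through 2).
Sum: C(5,0)·C(12,7) + C(5,1)·C(12,6) + C(5,2)·C(12,5) = 792 + 4620 + 7920 = 13332.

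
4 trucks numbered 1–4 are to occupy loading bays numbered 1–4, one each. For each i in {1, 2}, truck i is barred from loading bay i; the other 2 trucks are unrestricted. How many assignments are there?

14

Let Aᵢ (for i ∈ {1, 2}) be the placements that put truck i in its forbidden loading bay. Any j of these fix j positions, leaving (4−j)! ways to fill the rest, and there are C(2,j) ways to pick which j.
By inclusion–exclusion, the number of valid placements is Σ_{j=0}^{2} (−1)^j C(2,j)·(4−j)!.
Computing: 24 − 12 + 2 = 14.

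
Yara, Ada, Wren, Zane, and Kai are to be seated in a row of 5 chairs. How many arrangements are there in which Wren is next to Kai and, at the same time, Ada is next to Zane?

24

Treat {Wren,Kai} as one block (2 orders) and {Ada,Zane} as another (2 orders).
That leaves 3 units to arrange: 2 × 2 × 3! = 4 × 6 = 24.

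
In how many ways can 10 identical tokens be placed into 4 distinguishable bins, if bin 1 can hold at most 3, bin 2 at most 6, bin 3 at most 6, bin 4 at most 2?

64

Ignoring the caps, the number of non-negative solutions to x_1+…+x_4 = 10 is C(13,3) = 286.
Subtract solutions that violate a single cap (substitute x_i' = x_i − (cap_i+1)): x_1 ≥ 4 gives C(9,3) = 84; x_2 ≥ 7 gives C(6,3) = 20; x_3 ≥ 7 gives C(6,3) = 20; x_4 ≥ 3 gives C(10,3) = 120. Together 244.
Add back pairs where two caps are both exceeded: 0 + 0 + 20 + 0 + 1 + 1 = 22.
By inclusion–exclusion the count is 286 − 244 + 22 = 64.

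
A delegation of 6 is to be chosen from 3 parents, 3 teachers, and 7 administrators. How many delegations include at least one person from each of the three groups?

Unrestricted: C(13,6) = 1716 ways to pick any 6 of the 13.
Subtract selections that omit an entire group: no parents → C(10,6) = 210; no teachers → C(10,6) = 210; no administrators → C(6,6) = 1.
Add back selections omitting two groups (i.e. drawn from a single group): C(3,6) + C(3,6) + C(7,6) = 7.
By inclusion–exclusion: 1716 − 421 + 7 = 1302.

1302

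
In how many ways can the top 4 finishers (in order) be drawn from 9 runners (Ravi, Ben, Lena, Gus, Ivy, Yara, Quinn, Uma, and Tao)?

There are 9 choices for 1st place, 8 for 2nd, and so on down to 6 for position 4.
That gives 9 × 8 × 7 × 6 = 3024.

3024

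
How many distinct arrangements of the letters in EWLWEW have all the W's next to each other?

Treat the 3 copies of W as a single block. The multiset to arrange is then {WWW, E, E, L}, 4 items in all.
That gives (4)!/(2!) = 12 arrangements.

12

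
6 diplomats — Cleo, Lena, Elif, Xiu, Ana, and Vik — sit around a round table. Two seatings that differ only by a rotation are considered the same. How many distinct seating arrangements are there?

120

Around a circle, 6 distinct people have 6!/6 = (5)! = 120 rotationally distinct seatings.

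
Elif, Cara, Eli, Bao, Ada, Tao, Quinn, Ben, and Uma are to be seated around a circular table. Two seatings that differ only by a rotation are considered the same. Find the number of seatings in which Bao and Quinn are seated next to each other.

10080

Glue Bao and Quinn into a block (2 internal orders). Seating 8 units around a circle gives (7)! arrangements.
So 2 × (7)! = 2 × 5040 = 10080.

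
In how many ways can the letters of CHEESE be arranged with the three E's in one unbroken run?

Treat the 3 copies of E as a single block. The multiset to arrange is then {EEE, C, H, S}, 4 items in all.
All 4 items are distinct, so there are (4)! = 24 arrangements.

24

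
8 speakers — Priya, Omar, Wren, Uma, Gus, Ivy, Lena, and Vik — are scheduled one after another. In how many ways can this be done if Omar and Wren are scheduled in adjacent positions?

10080

Glue Omar and Wren into one block (2 internal orders), leaving 7 units to arrange in a row.
That gives 2 × 7! = 2 × 5040 = 10080.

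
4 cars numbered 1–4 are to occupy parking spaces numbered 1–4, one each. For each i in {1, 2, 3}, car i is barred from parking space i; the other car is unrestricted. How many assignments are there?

Let Aᵢ (for i ∈ {1, 2, 3}) be the placements that put car i in its forbidden parking space. Any j of these fix j positions, leaving (4−j)! ways to fill the rest, and there are C(3,j) ways to pick which j.
By inclusion–exclusion, the number of valid placements is Σ_{j=0}^{3} (−1)^j C(3,j)·(4−j)!.
Computing: 24 − 18 + 6 − 1 = 11.

11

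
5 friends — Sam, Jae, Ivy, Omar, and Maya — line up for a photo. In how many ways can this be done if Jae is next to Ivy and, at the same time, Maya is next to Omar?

Treat {Jae,Ivy} as one block (2 orders) and {Maya,Omar} as another (2 orders).
That leaves 3 units to arrange: 2 × 2 × 3! = 4 × 6 = 24.

24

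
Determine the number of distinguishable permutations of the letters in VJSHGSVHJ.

22680

Letter multiplicities in VJSHGSVHJ: G×1, H×2, J×2, S×2, V×2.
So there are 9! / (2!·2!·2!·2!) = 22680 distinguishable arrangements.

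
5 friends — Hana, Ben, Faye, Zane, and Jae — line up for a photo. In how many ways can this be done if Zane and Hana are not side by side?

72

Of the 5! = 120 arrangements, those with Zane and Hana adjacent number 2 × 4! = 48 (treat the pair as a block with 2 internal orders).
So 120 − 48 = 72 arrangements keep them apart.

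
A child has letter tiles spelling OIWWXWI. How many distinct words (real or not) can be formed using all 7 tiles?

420

Letter multiplicities in OIWWXWI: I×2, O×1, W×3, X×1.
So there are 7! / (3!·2!) = 420 distinguishable arrangements.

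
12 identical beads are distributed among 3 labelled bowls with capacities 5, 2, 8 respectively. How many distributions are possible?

Ignoring the caps, the number of non-negative solutions to x_1+…+x_3 = 12 is C(14,2) = 91.
Subtract solutions that violate a single cap (substitute x_i' = x_i − (cap_i+1)): x_1 ≥ 6 gives C(8,2) = 28; x_2 ≥ 3 gives C(11,2) = 55; x_3 ≥ 9 gives C(5,2) = 10. Together 93.
Add back pairs where two caps are both exceeded: 10 + 0 + 1 = 11.
By inclusion–exclusion the count is 91 − 93 + 11 = 9.

9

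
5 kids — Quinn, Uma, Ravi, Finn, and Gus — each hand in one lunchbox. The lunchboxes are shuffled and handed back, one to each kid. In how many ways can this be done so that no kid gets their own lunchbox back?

Let Aᵢ be the assignments in which kid i gets their own lunchbox. We want the size of the complement of A₁∪…∪A_5.
By inclusion–exclusion this is Σ_{j=0}^{5} (−1)^j C(5,j)·(5−j)!.
Computing: 120 − 120 + 60 − 20 + 5 − 1 = 44.

44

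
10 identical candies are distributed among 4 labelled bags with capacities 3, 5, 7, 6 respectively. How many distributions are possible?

Ignoring the caps, the number of non-negative solutions to x_1+…+x_4 = 10 is C(13,3) = 286.
Subtract solutions that violate a single cap (substitute x_i' = x_i − (cap_i+1)): x_1 ≥ 4 gives C(9,3) = 84; x_2 ≥ 6 gives C(7,3) = 35; x_3 ≥ 8 gives C(5,3) = 10; x_4 ≥ 7 gives C(6,3) = 20. Together 149.
Add back pairs where two caps are both exceeded: 1 + 0 + 0 + 0 + 0 + 0 = 1.
By inclusion–exclusion the count is 286 − 149 + 1 = 138.

138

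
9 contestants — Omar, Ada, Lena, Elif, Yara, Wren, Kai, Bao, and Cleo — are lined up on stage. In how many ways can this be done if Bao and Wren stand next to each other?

Treat {Bao, Wren} as a single unit. There are 8 units to order, and the pair itself can be ordered 2 ways.
That gives 2 × 8! = 2 × 40320 = 80640.

80640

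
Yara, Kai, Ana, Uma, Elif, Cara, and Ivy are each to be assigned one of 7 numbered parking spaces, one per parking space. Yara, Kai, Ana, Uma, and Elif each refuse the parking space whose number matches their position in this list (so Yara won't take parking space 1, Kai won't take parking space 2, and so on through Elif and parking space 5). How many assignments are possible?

2428

Let Aᵢ (for 1 ≤ i ≤ 5) be the placements that put person i in their forbidden parking space. Any j of these fix j positions, leaving (7−j)! ways to fill the rest, and there are C(5,j) ways to pick which j.
By inclusion–exclusion, the number of valid placements is Σ_{j=0}^{5} (−1)^j C(5,j)·(7−j)!.
Computing: 5040 − 3600 + 1200 − 240 + 30 − 2 = 2428.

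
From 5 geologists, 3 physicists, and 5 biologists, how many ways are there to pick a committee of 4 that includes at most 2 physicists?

705

Split by how many physicists are chosen (0 through 2).
Sum: C(3,0)·C(10,4) + C(3,1)·C(10,3) + C(3,2)·C(10,2) = 210 + 360 + 135 = 705.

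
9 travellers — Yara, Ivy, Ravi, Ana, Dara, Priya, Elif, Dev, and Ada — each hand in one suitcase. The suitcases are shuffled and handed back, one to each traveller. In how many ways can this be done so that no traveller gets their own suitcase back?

133496

Let Aᵢ be the assignments in which traveller i gets their own suitcase. We want the size of the complement of A₁∪…∪A_9.
By inclusion–exclusion this is Σ_{j=0}^{9} (−1)^j C(9,j)·(9−j)!.
Computing: 362880 − 362880 + 181440 − 60480 + 15120 − 3024 + 504 − 72 + 9 − 1 = 133496.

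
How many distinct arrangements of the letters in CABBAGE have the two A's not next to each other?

900

There are 7!/(2!·2!) = 1260 arrangements of CABBAGE in total.
Arrangements with the A's together: treat AA as one letter, giving (6)!/(2!) = 360.
Subtracting, 1260 − 360 = 900 arrangements keep the A's apart.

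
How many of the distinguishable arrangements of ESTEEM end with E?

With the last slot taken by E, it remains to arrange the other 5 letters (STEEM).
Those 5 letters have E appearing twice, giving (5)!/(2!) = 60.

60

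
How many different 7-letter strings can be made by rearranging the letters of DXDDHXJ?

DXDDHXJ has 7 letters with D appearing 3 times and X appearing twice.
The number of distinct arrangements is 7!/(3!·2!) = 5040/12 = 420.

420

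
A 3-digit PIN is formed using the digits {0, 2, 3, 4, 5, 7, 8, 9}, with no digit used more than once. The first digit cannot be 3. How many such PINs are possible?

294

The first digit has 8−1 = 7 choices (anything except 3).
The remaining 2 digits are filled from the other 7 symbols without repetition: 7 × 6 = 42.
Total: 7 × 42 = 294.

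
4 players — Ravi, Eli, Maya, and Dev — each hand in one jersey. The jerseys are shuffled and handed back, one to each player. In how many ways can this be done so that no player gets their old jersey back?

9

Let Aᵢ be the assignments in which player i gets their old jersey. We want the size of the complement of A₁∪…∪A_4.
By inclusion–exclusion this is Σ_{j=0}^{4} (−1)^j C(4,j)·(4−j)!.
Computing: 24 − 24 + 12 − 4 + 1 = 9.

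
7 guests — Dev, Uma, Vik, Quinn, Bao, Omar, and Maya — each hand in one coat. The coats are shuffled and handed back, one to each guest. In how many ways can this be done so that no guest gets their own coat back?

This is the derangement count D_7: permutations of 7 items with no fixed point.
By inclusion–exclusion this is Σ_{j=0}^{7} (−1)^j C(7,j)·(7−j)!.
Computing: 5040 − 5040 + 2520 − 840 + 210 − 42 + 7 − 1 = 1854.

1854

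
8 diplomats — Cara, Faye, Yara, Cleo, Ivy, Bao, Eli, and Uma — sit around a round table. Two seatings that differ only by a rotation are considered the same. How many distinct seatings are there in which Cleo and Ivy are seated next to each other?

1440

Glue Cleo and Ivy into a block (2 internal orders). Seating 7 units around a circle gives (6)! arrangements.
So 2 × (6)! = 2 × 720 = 1440.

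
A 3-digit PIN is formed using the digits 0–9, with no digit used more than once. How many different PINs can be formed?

720

This is a permutation of 3 out of 10: P(10,3) = 10!/7!.
That product is 10 × 9 × 8 = 720.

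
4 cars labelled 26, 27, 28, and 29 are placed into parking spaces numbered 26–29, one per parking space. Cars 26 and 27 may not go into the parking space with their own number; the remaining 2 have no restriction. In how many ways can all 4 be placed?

14

Let Aᵢ (for i ∈ {26, 27}) be the placements that put car i in its forbidden parking space. Any j of these fix j positions, leaving (4−j)! ways to fill the rest, and there are C(2,j) ways to pick which j.
By inclusion–exclusion, the number of valid placements is Σ_{j=0}^{2} (−1)^j C(2,j)·(4−j)!.
Computing: 24 − 12 + 2 = 14.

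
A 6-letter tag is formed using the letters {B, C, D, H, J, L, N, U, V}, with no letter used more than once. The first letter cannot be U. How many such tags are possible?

The first letter has 9−1 = 8 choices (anything except U).
The remaining 5 letters are filled from the other 8 symbols without repetition: 8 × 7 × 6 × 5 × 4 = 6720.
Total: 8 × 6720 = 53760.

53760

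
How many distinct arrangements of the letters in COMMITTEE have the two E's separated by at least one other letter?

Total arrangements of COMMITTEE: 9!/(2!·2!·2!) = 45360.
Arrangements with the E's together: treat EE as one letter, giving (8)!/(2!·2!) = 10080.
Subtracting, 45360 − 10080 = 35280 arrangements keep the E's apart.

35280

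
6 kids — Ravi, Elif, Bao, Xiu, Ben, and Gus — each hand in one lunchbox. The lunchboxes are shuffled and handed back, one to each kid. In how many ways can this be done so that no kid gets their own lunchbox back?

265

Let Aᵢ be the assignments in which kid i gets their own lunchbox. We want the size of the complement of A₁∪…∪A_6.
By inclusion–exclusion this is Σ_{j=0}^{6} (−1)^j C(6,j)·(6−j)!.
Computing: 720 − 720 + 360 − 120 + 30 − 6 + 1 = 265.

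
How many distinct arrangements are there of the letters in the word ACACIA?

ACACIA has 6 letters with A appearing 3 times and C appearing twice.
The number of distinct arrangements is 6!/(3!·2!) = 720/12 = 60.

60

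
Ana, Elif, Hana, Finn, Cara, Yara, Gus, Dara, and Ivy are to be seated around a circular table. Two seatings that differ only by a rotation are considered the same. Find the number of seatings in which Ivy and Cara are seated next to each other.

10080

Glue Ivy and Cara into a block (2 internal orders). Seating 8 units around a circle gives (7)! arrangements.
So 2 × (7)! = 2 × 5040 = 10080.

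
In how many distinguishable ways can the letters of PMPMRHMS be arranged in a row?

3360

PMPMRHMS has 8 letters with M appearing 3 times and P appearing twice.
The number of distinct arrangements is 8!/(3!·2!) = 40320/12 = 3360.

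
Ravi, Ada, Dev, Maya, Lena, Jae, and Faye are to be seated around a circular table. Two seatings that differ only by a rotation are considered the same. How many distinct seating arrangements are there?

Around a circle, 7 distinct people have 7!/7 = (6)! = 720 rotationally distinct seatings.

720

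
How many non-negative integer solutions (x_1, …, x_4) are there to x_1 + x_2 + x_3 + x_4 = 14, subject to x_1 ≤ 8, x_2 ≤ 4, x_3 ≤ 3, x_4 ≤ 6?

89

By stars and bars, unrestricted non-negative solutions to x_1+…+x_4 = 14 number C(14+3,3) = 680.
Subtract solutions that violate a single cap (substitute x_i' = x_i − (cap_i+1)): x_1 ≥ 9 gives C(8,3) = 56; x_2 ≥ 5 gives C(12,3) = 220; x_3 ≥ 4 gives C(13,3) = 286; x_4 ≥ 7 gives C(10,3) = 120. Together 682.
Add back pairs where two caps are both exceeded: 1 + 4 + 0 + 56 + 10 + 20 = 91.
By inclusion–exclusion the count is 680 − 682 + 91 = 89.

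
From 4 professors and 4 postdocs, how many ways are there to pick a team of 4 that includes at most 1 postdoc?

Split by how many postdocs are chosen (0 through 1).
Sum: C(4,0)·C(4,4) + C(4,1)·C(4,3) = 1 + 16 = 17.

17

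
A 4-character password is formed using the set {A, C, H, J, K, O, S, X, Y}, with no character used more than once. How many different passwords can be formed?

3024

Choose and order 4 of the 9 symbols: the first character has 9 options, the next 8, then 7, 6.
9 × 8 × 7 × 6 = 3024.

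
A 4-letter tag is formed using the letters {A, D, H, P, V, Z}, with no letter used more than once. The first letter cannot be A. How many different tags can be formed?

300

The first letter has 6−1 = 5 choices (anything except A).
The remaining 3 letters are filled from the other 5 symbols without repetition: 5 × 4 × 3 = 60.
Total: 5 × 60 = 300.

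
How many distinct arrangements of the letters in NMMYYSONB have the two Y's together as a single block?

Treat the 2 copies of Y as a single block. The multiset to arrange is then {YY, B, M, M, N, N, O, S}, 8 items in all.
That gives (8)!/(2!·2!) = 10080 arrangements.

10080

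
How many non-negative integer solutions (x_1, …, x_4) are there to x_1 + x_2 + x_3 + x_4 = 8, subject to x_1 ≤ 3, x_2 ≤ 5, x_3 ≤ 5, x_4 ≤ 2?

58

Without the upper bounds there are C(11,3) = 165 ways to split 8 among 4 variables.
Subtract solutions that violate a single cap (substitute x_i' = x_i − (cap_i+1)): x_1 ≥ 4 gives C(7,3) = 35; x_2 ≥ 6 gives C(5,3) = 10; x_3 ≥ 6 gives C(5,3) = 10; x_4 ≥ 3 gives C(8,3) = 56. Together 111.
Add back pairs where two caps are both exceeded: 0 + 0 + 4 + 0 + 0 + 0 = 4.
By inclusion–exclusion the count is 165 − 111 + 4 = 58.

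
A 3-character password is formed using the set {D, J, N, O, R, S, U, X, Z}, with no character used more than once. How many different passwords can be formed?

Choose and order 3 of the 9 symbols: the first character has 9 options, the next 8, then 7.
9 × 8 × 7 = 504.

504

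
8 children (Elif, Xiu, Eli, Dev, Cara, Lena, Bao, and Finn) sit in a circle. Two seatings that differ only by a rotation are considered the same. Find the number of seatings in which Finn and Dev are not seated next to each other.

Without the restriction there are (7)! = 5040 seatings.
Seatings with Finn beside Dev: treat them as a block with 2 internal orders, giving 2 × (6)! = 1440.
Subtracting, 5040 − 1440 = 3600.

3600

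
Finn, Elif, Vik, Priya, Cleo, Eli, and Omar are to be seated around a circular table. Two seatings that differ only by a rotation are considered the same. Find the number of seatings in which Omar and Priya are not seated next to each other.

All circular seatings of 7 people number (6)! = 720.
Those with Omar next to Priya: fuse the pair into one unit and seat 6 units around a circle — 2·(5)! = 240.
Subtracting, 720 − 240 = 480.

480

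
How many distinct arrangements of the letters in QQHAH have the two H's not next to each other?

Total arrangements of QQHAH: 5!/(2!·2!) = 30.
If the two H's are adjacent, glue them into one block, leaving 4 items to arrange: (4)!/(2!) = 12 ways.
Hence 30 − 12 = 18.

18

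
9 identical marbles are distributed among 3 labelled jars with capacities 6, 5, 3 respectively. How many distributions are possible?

Without the upper bounds there are C(11,2) = 55 ways to split 9 among 3 jars.
Subtract solutions that violate a single cap (substitute x_i' = x_i − (cap_i+1)): x_1 ≥ 7 gives C(4,2) = 6; x_2 ≥ 6 gives C(5,2) = 10; x_3 ≥ 4 gives C(7,2) = 21. Together 37.
No two caps can be exceeded simultaneously, so the pair terms are all 0.
By inclusion–exclusion the count is 55 − 37 + 0 = 18.

18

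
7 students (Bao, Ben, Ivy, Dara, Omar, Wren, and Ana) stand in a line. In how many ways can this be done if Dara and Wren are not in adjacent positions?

There are 7! = 5040 arrangements in all. If Dara and Wren are adjacent, merging them into one block gives 2·(6)! = 1440 arrangements.
Complementary counting: 5040 − 1440 = 3600.

3600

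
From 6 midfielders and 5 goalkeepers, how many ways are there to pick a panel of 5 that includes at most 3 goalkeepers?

Split by how many goalkeepers are chosen (0 through 3).
Sum: C(5,0)·C(6,5) + C(5,1)·C(6,4) + C(5,2)·C(6,3) + C(5,3)·C(6,2) = 6 + 75 + 200 + 150 = 431.

431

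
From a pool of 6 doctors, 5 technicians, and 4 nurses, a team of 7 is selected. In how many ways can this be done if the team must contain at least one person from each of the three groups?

5949

Unrestricted: C(15,7) = 6435 ways to pick any 7 of the 15.
Subtract selections that omit an entire group: no doctors → C(9,7) = 36; no technicians → C(10,7) = 120; no nurses → C(11,7) = 330.
Add back selections omitting two groups (i.e. drawn from a single group): C(6,7) + C(5,7) + C(4,7) = 0.
By inclusion–exclusion: 6435 − 486 + 0 = 5949.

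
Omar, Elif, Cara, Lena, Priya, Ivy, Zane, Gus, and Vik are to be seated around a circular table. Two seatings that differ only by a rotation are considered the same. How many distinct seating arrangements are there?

Seat Omar anywhere (absorbing the rotational symmetry), then permute the other 8: (8)! = 40320.

40320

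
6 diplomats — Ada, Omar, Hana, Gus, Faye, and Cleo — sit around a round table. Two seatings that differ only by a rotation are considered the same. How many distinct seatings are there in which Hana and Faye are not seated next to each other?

Without the restriction there are (5)! = 120 seatings.
Seatings with Hana beside Faye: treat them as a block with 2 internal orders, giving 2 × (4)! = 48.
Subtracting, 120 − 48 = 72.

72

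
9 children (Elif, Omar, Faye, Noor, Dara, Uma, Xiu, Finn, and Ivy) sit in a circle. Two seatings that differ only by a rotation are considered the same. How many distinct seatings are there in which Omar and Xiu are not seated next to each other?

30240

Without the restriction there are (8)! = 40320 seatings.
Those with Omar next to Xiu: fuse the pair into one unit and seat 8 units around a circle — 2·(7)! = 10080.
Subtracting, 40320 − 10080 = 30240.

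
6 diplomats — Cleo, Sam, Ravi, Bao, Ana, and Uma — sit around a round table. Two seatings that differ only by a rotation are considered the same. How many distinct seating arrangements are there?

Around a circle, 6 distinct people have 6!/6 = (5)! = 120 rotationally distinct seatings.

120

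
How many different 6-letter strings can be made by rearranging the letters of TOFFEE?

Letter multiplicities in TOFFEE: E×2, F×2, O×1, T×1.
So there are 6! / (2!·2!) = 180 distinguishable arrangements.

180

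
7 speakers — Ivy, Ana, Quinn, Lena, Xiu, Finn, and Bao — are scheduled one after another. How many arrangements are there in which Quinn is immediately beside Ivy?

1440

Place the 5 others and the Quinn-Ivy pair as 6 objects in a line; the pair has 2 internal arrangements.
That gives 2 × 6! = 2 × 720 = 1440.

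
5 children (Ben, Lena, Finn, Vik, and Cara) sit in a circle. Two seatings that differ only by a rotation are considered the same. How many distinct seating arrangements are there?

24

Fix one person's seat to break rotational symmetry; the remaining 4 people can be arranged in (4)! = 24 ways.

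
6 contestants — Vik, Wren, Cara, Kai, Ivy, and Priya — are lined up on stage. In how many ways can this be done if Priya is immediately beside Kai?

Place the 4 others and the Priya-Kai pair as 5 objects in a line; the pair has 2 internal arrangements.
That gives 2 × 5! = 2 × 120 = 240.

240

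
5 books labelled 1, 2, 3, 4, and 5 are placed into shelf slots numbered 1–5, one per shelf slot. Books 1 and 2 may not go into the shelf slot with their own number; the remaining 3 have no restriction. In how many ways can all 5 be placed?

Let Aᵢ (for i ∈ {1, 2}) be the placements that put book i in its forbidden shelf slot. Any j of these fix j positions, leaving (5−j)! ways to fill the rest, and there are C(2,j) ways to pick which j.
By inclusion–exclusion, the number of valid placements is Σ_{j=0}^{2} (−1)^j C(2,j)·(5−j)!.
Computing: 120 − 48 + 6 = 78.

78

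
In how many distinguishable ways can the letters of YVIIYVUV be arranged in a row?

1680

Letter multiplicities in YVIIYVUV: I×2, U×1, V×3, Y×2.
The number of distinct arrangements is 8!/(3!·2!·2!) = 40320/24 = 1680.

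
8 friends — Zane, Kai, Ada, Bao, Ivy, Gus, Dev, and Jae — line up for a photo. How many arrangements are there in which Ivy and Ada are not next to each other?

Of the 8! = 40320 arrangements, those with Ivy and Ada adjacent number 2 × 7! = 10080 (treat the pair as a block with 2 internal orders).
So 40320 − 10080 = 30240 arrangements keep them apart.

30240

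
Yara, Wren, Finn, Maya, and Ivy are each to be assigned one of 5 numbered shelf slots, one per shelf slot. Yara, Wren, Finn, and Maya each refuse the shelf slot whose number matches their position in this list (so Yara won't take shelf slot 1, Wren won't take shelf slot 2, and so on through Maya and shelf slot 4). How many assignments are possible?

Let Aᵢ (for 1 ≤ i ≤ 4) be the placements that put person i in their forbidden shelf slot. Any j of these fix j positions, leaving (5−j)! ways to fill the rest, and there are C(4,j) ways to pick which j.
By inclusion–exclusion, the number of valid placements is Σ_{j=0}^{4} (−1)^j C(4,j)·(5−j)!.
Computing: 120 − 96 + 36 − 8 + 1 = 53.

53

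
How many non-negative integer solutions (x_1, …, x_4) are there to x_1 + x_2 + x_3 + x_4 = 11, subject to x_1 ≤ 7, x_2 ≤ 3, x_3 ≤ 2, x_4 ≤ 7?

76

Without the upper bounds there are C(14,3) = 364 ways to split 11 among 4 variables.
Subtract solutions that violate a single cap (substitute x_i' = x_i − (cap_i+1)): x_1 ≥ 8 gives C(6,3) = 20; x_2 ≥ 4 gives C(10,3) = 120; x_3 ≥ 3 gives C(11,3) = 165; x_4 ≥ 8 gives C(6,3) = 20. Together 325.
Add back pairs where two caps are both exceeded: 0 + 1 + 0 + 35 + 0 + 1 = 37.
By inclusion–exclusion the count is 364 − 325 + 37 = 76.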